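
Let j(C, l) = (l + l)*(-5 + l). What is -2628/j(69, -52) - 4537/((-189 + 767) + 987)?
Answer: -2584013/773110 ≈ -3.3424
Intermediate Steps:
j(C, l) = 2*l*(-5 + l) (j(C, l) = (2*l)*(-5 + l) = 2*l*(-5 + l))
-2628/j(69, -52) - 4537/((-189 + 767) + 987) = -2628*(-1/(104*(-5 - 52))) - 4537/((-189 + 767) + 987) = -2628/(2*(-52)*(-57)) - 4537/(578 + 987) = -2628/5928 - 4537/1565 = -2628*1/5928 - 4537*1/1565 = -219/494 - 4537/1565 = -2584013/773110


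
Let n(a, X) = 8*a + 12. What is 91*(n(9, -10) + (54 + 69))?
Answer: 18837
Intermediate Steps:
n(a, X) = 12 + 8*a
91*(n(9, -10) + (54 + 69)) = 91*((12 + 8*9) + (54 + 69)) = 91*((12 + 72) + 123) = 91*(84 + 123) = 91*207 = 18837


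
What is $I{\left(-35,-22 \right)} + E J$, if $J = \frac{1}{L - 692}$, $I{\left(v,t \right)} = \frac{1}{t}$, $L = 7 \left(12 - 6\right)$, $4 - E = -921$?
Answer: $- \frac{210}{143} \approx -1.4685$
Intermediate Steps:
$E = 925$ ($E = 4 - -921 = 4 + 921 = 925$)
$L = 42$ ($L = 7 \cdot 6 = 42$)
$J = - \frac{1}{650}$ ($J = \frac{1}{42 - 692} = \frac{1}{-650} = - \frac{1}{650} \approx -0.0015385$)
$I{\left(-35,-22 \right)} + E J = \frac{1}{-22} + 925 \left(- \frac{1}{650}\right) = - \frac{1}{22} - \frac{37}{26} = - \frac{210}{143}$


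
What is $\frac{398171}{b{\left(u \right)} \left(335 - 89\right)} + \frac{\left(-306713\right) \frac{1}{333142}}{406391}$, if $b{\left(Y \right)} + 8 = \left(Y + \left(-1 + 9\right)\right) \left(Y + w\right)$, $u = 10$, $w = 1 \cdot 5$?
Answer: $\frac{26953361805094493}{4362946352481972} \approx 6.1778$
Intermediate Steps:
$w = 5$
$b{\left(Y \right)} = -8 + \left(5 + Y\right) \left(8 + Y\right)$ ($b{\left(Y \right)} = -8 + \left(Y + \left(-1 + 9\right)\right) \left(Y + 5\right) = -8 + \left(Y + 8\right) \left(5 + Y\right) = -8 + \left(8 + Y\right) \left(5 + Y\right) = -8 + \left(5 + Y\right) \left(8 + Y\right)$)
$\frac{398171}{b{\left(u \right)} \left(335 - 89\right)} + \frac{\left(-306713\right) \frac{1}{333142}}{406391} = \frac{398171}{\left(32 + 10^{2} + 13 \cdot 10\right) \left(335 - 89\right)} + \frac{\left(-306713\right) \frac{1}{333142}}{406391} = \frac{398171}{\left(32 + 100 + 130\right) 246} + \left(-306713\right) \frac{1}{333142} \cdot \frac{1}{406391} = \frac{398171}{262 \cdot 246} - \frac{306713}{135385910522} = \frac{398171}{64452} - \frac{306713}{135385910522} = \frac{26953361805094493}{4362946352481972}$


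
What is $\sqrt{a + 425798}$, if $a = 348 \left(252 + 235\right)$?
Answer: $\sqrt{595274} \approx 771.54$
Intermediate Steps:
$a = 169476$ ($a = 348 \cdot 487 = 169476$)
$\sqrt{a + 425798} = \sqrt{169476 + 425798} = \sqrt{595274}$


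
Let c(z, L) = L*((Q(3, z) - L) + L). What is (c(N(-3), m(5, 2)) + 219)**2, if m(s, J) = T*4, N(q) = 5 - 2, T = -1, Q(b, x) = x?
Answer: 42849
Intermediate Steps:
N(q) = 3
m(s, J) = -4 (m(s, J) = -1*4 = -4)
c(z, L) = L*z (c(z, L) = L*((z - L) + L) = L*z)
(c(N(-3), m(5, 2)) + 219)**2 = (-4*3 + 219)**2 = (-12 + 219)**2 = 207**2 = 42849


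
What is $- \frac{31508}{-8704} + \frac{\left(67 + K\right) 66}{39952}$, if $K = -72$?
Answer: $\frac{1783999}{493952} \approx 3.6117$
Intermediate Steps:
$- \frac{31508}{-8704} + \frac{\left(67 + K\right) 66}{39952} = - \frac{31508}{-8704} + \frac{\left(67 - 72\right) 66}{39952} = \left(-31508\right) \left(- \frac{1}{8704}\right) + \left(-5\right) 66 \cdot \frac{1}{39952} = \frac{7877}{2176} - \frac{15}{1816} = \frac{1783999}{493952}$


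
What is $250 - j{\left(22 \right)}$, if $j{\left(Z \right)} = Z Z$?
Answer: $-234$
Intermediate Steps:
$j{\left(Z \right)} = Z^{2}$
$250 - j{\left(22 \right)} = 250 - 22^{2} = 250 - 484 = -234$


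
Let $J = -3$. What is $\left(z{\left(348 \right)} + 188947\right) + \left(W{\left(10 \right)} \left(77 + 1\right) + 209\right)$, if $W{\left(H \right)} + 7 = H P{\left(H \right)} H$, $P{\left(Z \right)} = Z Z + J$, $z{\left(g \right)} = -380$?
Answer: $944830$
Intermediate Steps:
$P{\left(Z \right)} = -3 + Z^{2}$ ($P{\left(Z \right)} = Z Z - 3 = Z^{2} - 3 = -3 + Z^{2}$)
$W{\left(H \right)} = -7 + H^{2} \left(-3 + H^{2}\right)$ ($W{\left(H \right)} = -7 + H \left(-3 + H^{2}\right) H = -7 + H^{2} \left(-3 + H^{2}\right)$)
$\left(z{\left(348 \right)} + 188947\right) + \left(W{\left(10 \right)} \left(77 + 1\right) + 209\right) = \left(-380 + 188947\right) + \left(\left(-7 + 10^{2} \left(-3 + 10^{2}\right)\right) \left(77 + 1\right) + 209\right) = 188567 + \left(\left(-7 + 100 \left(-3 + 100\right)\right) 78 + 209\right) = 188567 + \left(\left(-7 + 100 \cdot 97\right) 78 + 209\right) = 188567 + \left(\left(-7 + 9700\right) 78 + 209\right) = 188567 + \left(9693 \cdot 78 + 209\right) = 188567 + \left(756054 + 209\right) = 188567 + 756263 = 944830$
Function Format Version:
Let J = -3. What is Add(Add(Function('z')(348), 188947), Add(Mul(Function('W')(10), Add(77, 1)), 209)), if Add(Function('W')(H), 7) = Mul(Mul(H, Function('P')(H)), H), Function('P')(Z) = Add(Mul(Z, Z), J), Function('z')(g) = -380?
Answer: 944830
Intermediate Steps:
Function('P')(Z) = Add(-3, Pow(Z, 2)) (Function('P')(Z) = Add(Mul(Z, Z), -3) = Add(Pow(Z, 2), -3) = Add(-3, Pow(Z, 2)))
Function('W')(H) = Add(-7, Mul(Pow(H, 2), Add(-3, Pow(H, 2)))) (Function('W')(H) = Add(-7, Mul(Mul(H, Add(-3, Pow(H, 2))), H)) = Add(-7, Mul(Pow(H, 2), Add(-3, Pow(H, 2)))))
Add(Add(Function('z')(348), 188947), Add(Mul(Function('W')(10), Add(77, 1)), 209)) = Add(Add(-380, 188947), Add(Mul(Add(-7, Mul(Pow(10, 2), Add(-3, Pow(10, 2)))), Add(77, 1)), 209)) = Add(188567, Add(Mul(Add(-7, Mul(100, Add(-3, 100))), 78), 209)) = Add(188567, Add(Mul(Add(-7, Mul(100, 97)), 78), 209)) = Add(188567, Add(Mul(Add(-7, 9700), 78), 209)) = Add(188567, Add(Mul(9693, 78), 209)) = Add(188567, Add(756054, 209)) = Add(188567, 756263) = 944830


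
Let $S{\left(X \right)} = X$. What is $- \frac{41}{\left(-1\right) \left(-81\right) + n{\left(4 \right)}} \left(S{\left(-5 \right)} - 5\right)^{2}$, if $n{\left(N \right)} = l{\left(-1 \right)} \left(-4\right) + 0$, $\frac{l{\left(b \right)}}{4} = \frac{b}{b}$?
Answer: $- \frac{820}{13} \approx -63.077$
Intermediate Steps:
$l{\left(b \right)} = 4$ ($l{\left(b \right)} = 4 \frac{b}{b} = 4 \cdot 1 = 4$)
$n{\left(N \right)} = -16$ ($n{\left(N \right)} = 4 \left(-4\right) + 0 = -16 + 0 = -16$)
$- \frac{41}{\left(-1\right) \left(-81\right) + n{\left(4 \right)}} \left(S{\left(-5 \right)} - 5\right)^{2} = - \frac{41}{\left(-1\right) \left(-81\right) - 16} \left(-5 - 5\right)^{2} = - \frac{41}{81 - 16} \left(-10\right)^{2} = - \frac{41}{65} \cdot 100 = \left(-41\right) \frac{1}{65} \cdot 100 = \left(- \frac{41}{65}\right) 100 = - \frac{820}{13}$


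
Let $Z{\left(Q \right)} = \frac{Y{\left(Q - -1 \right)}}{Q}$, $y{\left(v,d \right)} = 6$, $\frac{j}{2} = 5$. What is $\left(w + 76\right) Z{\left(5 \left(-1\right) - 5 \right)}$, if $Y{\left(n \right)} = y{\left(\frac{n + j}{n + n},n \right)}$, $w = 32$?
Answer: $- \frac{324}{5} \approx -64.8$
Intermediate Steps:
$j = 10$ ($j = 2 \cdot 5 = 10$)
$Y{\left(n \right)} = 6$
$Z{\left(Q \right)} = \frac{6}{Q}$
$\left(w + 76\right) Z{\left(5 \left(-1\right) - 5 \right)} = \left(32 + 76\right) \frac{6}{5 \left(-1\right) - 5} = 108 \frac{6}{-5 - 5} = 108 \frac{6}{-10} = 108 \cdot 6 \left(- \frac{1}{10}\right) = 108 \left(- \frac{3}{5}\right) = - \frac{324}{5}$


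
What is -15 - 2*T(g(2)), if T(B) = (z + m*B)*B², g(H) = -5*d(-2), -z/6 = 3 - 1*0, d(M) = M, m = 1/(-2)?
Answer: 4585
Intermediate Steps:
m = -½ ≈ -0.50000
z = -18 (z = -6*(3 - 1*0) = -6*(3 + 0) = -6*3 = -18)
g(H) = 10 (g(H) = -5*(-2) = 10)
T(B) = B²*(-18 - B/2) (T(B) = (-18 - B/2)*B² = B²*(-18 - B/2))
-15 - 2*T(g(2)) = -15 - 10²*(-36 - 1*10) = -15 - 100*(-36 - 10) = -15 - 100*(-46) = -15 - 2*(-2300) = -15 + 4600 = 4585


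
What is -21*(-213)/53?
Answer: 4473/53 ≈ 84.396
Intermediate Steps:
-21*(-213)/53 = 4473*(1/53) = 4473/53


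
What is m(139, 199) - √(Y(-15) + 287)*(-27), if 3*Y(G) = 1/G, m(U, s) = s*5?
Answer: 995 + 9*√64570/5 ≈ 1452.4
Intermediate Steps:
m(U, s) = 5*s
Y(G) = 1/(3*G)
m(139, 199) - √(Y(-15) + 287)*(-27) = 5*199 - √((⅓)/(-15) + 287)*(-27) = 995 - √((⅓)*(-1/15) + 287)*(-27) = 995 - √(-1/45 + 287)*(-27) = 995 - √(12914/45)*(-27) = 995 - √64570/15*(-27) = 995 - (-9)*√64570/5 = 995 + 9*√64570/5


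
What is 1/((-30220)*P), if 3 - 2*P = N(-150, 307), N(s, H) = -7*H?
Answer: -1/32516720 ≈ -3.0753e-8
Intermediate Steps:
P = 1076 (P = 3/2 - (-7)*307/2 = 3/2 - 1/2*(-2149) = 3/2 + 2149/2 = 1076)
1/((-30220)*P) = 1/(-30220*1076) = -1/30220*1/1076 = -1/32516720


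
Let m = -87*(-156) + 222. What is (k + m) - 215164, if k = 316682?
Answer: 115312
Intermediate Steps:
m = 13794 (m = 13572 + 222 = 13794)
(k + m) - 215164 = (316682 + 13794) - 215164 = 330476 - 215164 = 115312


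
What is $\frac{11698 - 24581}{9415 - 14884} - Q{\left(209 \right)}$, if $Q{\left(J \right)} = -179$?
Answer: $\frac{991834}{5469} \approx 181.36$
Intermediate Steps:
$\frac{11698 - 24581}{9415 - 14884} - Q{\left(209 \right)} = \frac{11698 - 24581}{9415 - 14884} - -179 = - \frac{12883}{-5469} + 179 = \left(-12883\right) \left(- \frac{1}{5469}\right) + 179 = \frac{12883}{5469} + 179 = \frac{991834}{5469}$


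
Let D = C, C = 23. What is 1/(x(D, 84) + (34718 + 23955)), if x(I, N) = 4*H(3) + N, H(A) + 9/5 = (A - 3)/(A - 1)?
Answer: 5/293749 ≈ 1.7021e-5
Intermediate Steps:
H(A) = -9/5 + (-3 + A)/(-1 + A) (H(A) = -9/5 + (A - 3)/(A - 1) = -9/5 + (-3 + A)/(-1 + A))
D = 23
x(I, N) = -36/5 + N (x(I, N) = 4*(2*(-3 - 2*3)/(5*(-1 + 3))) + N = 4*((2/5)*(-3 - 6)/2) + N = 4*((2/5)*(1/2)*(-9)) + N = 4*(-9/5) + N = -36/5 + N)
1/(x(D, 84) + (34718 + 23955)) = 1/((-36/5 + 84) + (34718 + 23955)) = 1/(384/5 + 58673) = 1/(293749/5) = 5/293749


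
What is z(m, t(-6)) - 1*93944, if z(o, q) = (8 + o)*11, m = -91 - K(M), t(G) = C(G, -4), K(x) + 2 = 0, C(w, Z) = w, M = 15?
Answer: -94835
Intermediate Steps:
K(x) = -2 (K(x) = -2 + 0 = -2)
t(G) = G
m = -89 (m = -91 - 1*(-2) = -91 + 2 = -89)
z(o, q) = 88 + 11*o
z(m, t(-6)) - 1*93944 = (88 + 11*(-89)) - 1*93944 = (88 - 979) - 93944 = -891 - 93944 = -94835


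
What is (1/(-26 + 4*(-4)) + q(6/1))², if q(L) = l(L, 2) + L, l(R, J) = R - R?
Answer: 63001/1764 ≈ 35.715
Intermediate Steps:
l(R, J) = 0
q(L) = L (q(L) = 0 + L = L)
(1/(-26 + 4*(-4)) + q(6/1))² = (1/(-26 + 4*(-4)) + 6/1)² = (1/(-26 - 16) + 6*1)² = (1/(-42) + 6)² = (-1/42 + 6)² = (251/42)² = 63001/1764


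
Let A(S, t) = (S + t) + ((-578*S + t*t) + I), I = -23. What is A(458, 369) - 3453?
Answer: -131212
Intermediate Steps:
A(S, t) = -23 + t + t**2 - 577*S (A(S, t) = (S + t) + ((-578*S + t*t) - 23) = (S + t) + ((-578*S + t**2) - 23) = (S + t) + ((t**2 - 578*S) - 23) = (S + t) + (-23 + t**2 - 578*S) = -23 + t + t**2 - 577*S)
A(458, 369) - 3453 = (-23 + 369 + 369**2 - 577*458) - 3453 = (-23 + 369 + 136161 - 264266) - 3453 = -127759 - 3453 = -131212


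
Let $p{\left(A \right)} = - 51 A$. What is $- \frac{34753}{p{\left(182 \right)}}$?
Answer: $\frac{34753}{9282} \approx 3.7441$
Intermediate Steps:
$- \frac{34753}{p{\left(182 \right)}} = - \frac{34753}{\left(-51\right) 182} = - \frac{34753}{-9282} = \left(-34753\right) \left(- \frac{1}{9282}\right) = \frac{34753}{9282}$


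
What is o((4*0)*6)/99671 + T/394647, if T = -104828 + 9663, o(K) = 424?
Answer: -847078217/3575896467 ≈ -0.23689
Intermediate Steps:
T = -95165
o((4*0)*6)/99671 + T/394647 = 424/99671 - 95165/394647 = -847078217/3575896467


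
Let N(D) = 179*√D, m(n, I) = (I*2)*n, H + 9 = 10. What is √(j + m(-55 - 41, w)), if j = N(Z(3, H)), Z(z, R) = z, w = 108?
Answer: √(-20736 + 179*√3) ≈ 142.92*I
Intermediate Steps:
H = 1 (H = -9 + 10 = 1)
m(n, I) = 2*I*n (m(n, I) = (2*I)*n = 2*I*n)
j = 179*√3 ≈ 310.04
√(j + m(-55 - 41, w)) = √(179*√3 + 2*108*(-55 - 41)) = √(179*√3 + 2*108*(-96)) = √(179*√3 - 20736) = √(-20736 + 179*√3)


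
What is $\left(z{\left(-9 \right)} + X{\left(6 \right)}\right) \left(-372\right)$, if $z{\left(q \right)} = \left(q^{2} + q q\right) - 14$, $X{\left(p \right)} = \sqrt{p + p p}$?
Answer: $-55056 - 372 \sqrt{42} \approx -57467.0$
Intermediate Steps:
$X{\left(p \right)} = \sqrt{p + p^{2}}$
$z{\left(q \right)} = -14 + 2 q^{2}$ ($z{\left(q \right)} = \left(q^{2} + q^{2}\right) - 14 = 2 q^{2} - 14 = -14 + 2 q^{2}$)
$\left(z{\left(-9 \right)} + X{\left(6 \right)}\right) \left(-372\right) = \left(\left(-14 + 2 \left(-9\right)^{2}\right) + \sqrt{6 \left(1 + 6\right)}\right) \left(-372\right) = \left(\left(-14 + 2 \cdot 81\right) + \sqrt{6 \cdot 7}\right) \left(-372\right) = \left(\left(-14 + 162\right) + \sqrt{42}\right) \left(-372\right) = \left(148 + \sqrt{42}\right) \left(-372\right) = -55056 - 372 \sqrt{42}$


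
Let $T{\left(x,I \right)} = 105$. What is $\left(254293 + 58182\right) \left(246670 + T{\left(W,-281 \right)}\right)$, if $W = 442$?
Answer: $77111018125$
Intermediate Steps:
$\left(254293 + 58182\right) \left(246670 + T{\left(W,-281 \right)}\right) = \left(254293 + 58182\right) \left(246670 + 105\right) = 312475 \cdot 246775 = 77111018125$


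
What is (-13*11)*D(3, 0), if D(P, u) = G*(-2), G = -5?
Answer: -1430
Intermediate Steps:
D(P, u) = 10 (D(P, u) = -5*(-2) = 10)
(-13*11)*D(3, 0) = -13*11*10 = -143*10 = -1430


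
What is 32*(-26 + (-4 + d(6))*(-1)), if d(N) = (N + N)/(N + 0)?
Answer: -768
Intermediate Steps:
d(N) = 2 (d(N) = (2*N)/N = 2)
32*(-26 + (-4 + d(6))*(-1)) = 32*(-26 + (-4 + 2)*(-1)) = 32*(-26 - 2*(-1)) = 32*(-26 + 2) = 32*(-24) = -768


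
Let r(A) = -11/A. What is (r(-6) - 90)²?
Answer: 279841/36 ≈ 7773.4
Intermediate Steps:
(r(-6) - 90)² = (-11/(-6) - 90)² = (-11*(-⅙) - 90)² = (11/6 - 90)² = (-529/6)² = 279841/36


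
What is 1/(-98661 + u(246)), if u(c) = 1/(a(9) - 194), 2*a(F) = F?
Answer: -379/37392521 ≈ -1.0136e-5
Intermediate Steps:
a(F) = F/2
u(c) = -2/379 (u(c) = 1/((½)*9 - 194) = 1/(9/2 - 194) = 1/(-379/2) = -2/379)
1/(-98661 + u(246)) = 1/(-98661 - 2/379) = 1/(-37392521/379) = -379/37392521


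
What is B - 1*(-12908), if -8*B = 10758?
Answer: 46253/4 ≈ 11563.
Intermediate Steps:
B = -5379/4 (B = -⅛*10758 = -5379/4 ≈ -1344.8)
B - 1*(-12908) = -5379/4 - 1*(-12908) = -5379/4 + 12908 = 46253/4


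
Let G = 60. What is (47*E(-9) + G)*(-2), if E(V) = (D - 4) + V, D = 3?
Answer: 820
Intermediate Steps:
E(V) = -1 + V (E(V) = (3 - 4) + V = -1 + V)
(47*E(-9) + G)*(-2) = (47*(-1 - 9) + 60)*(-2) = (47*(-10) + 60)*(-2) = (-470 + 60)*(-2) = -410*(-2) = 820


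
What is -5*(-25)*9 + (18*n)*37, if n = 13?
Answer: 9783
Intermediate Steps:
-5*(-25)*9 + (18*n)*37 = -5*(-25)*9 + (18*13)*37 = 125*9 + 234*37 = 1125 + 8658 = 9783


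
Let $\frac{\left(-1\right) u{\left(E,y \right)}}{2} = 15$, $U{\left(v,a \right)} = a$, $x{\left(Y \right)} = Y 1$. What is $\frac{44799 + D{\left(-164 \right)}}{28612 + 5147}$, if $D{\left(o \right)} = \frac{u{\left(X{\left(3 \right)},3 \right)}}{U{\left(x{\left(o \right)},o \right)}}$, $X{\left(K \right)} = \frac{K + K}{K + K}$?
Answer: $\frac{1224511}{922746} \approx 1.327$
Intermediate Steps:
$x{\left(Y \right)} = Y$
$X{\left(K \right)} = 1$ ($X{\left(K \right)} = \frac{2 K}{2 K} = 2 K \frac{1}{2 K} = 1$)
$u{\left(E,y \right)} = -30$ ($u{\left(E,y \right)} = \left(-2\right) 15 = -30$)
$D{\left(o \right)} = - \frac{30}{o}$
$\frac{44799 + D{\left(-164 \right)}}{28612 + 5147} = \frac{44799 - \frac{30}{-164}}{28612 + 5147} = \frac{44799 - - \frac{15}{82}}{33759} = \left(44799 + \frac{15}{82}\right) \frac{1}{33759} = \frac{3673533}{82} \cdot \frac{1}{33759} = \frac{1224511}{922746}$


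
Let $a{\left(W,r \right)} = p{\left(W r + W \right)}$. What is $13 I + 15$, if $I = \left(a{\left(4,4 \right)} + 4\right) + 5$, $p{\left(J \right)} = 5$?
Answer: $197$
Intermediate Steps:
$a{\left(W,r \right)} = 5$
$I = 14$ ($I = \left(5 + 4\right) + 5 = 9 + 5 = 14$)
$13 I + 15 = 13 \cdot 14 + 15 = 182 + 15 = 197$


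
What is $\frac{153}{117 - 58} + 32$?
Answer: $\frac{2041}{59} \approx 34.593$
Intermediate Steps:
$\frac{153}{117 - 58} + 32 = \frac{153}{59} + 32 = \frac{2041}{59}$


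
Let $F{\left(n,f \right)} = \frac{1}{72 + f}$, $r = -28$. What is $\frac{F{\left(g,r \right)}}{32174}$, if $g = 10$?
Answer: $\frac{1}{1415656} \approx 7.0639 \cdot 10^{-7}$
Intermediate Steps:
$\frac{F{\left(g,r \right)}}{32174} = \frac{1}{\left(72 - 28\right) 32174} = \frac{1}{44} \cdot \frac{1}{32174} = \frac{1}{1415656}$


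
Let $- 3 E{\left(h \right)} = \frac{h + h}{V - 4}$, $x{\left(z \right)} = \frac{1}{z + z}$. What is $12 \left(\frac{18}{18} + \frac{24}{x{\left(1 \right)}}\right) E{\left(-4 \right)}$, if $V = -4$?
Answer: $-196$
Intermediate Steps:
$x{\left(z \right)} = \frac{1}{2 z}$
$E{\left(h \right)} = \frac{h}{12}$ ($E{\left(h \right)} = - \frac{\left(h + h\right) \frac{1}{-4 - 4}}{3} = - \frac{2 h \frac{1}{-8}}{3} = - \frac{2 h \left(- \frac{1}{8}\right)}{3} = - \frac{\left(- \frac{1}{4}\right) h}{3} = \frac{h}{12}$)
$12 \left(\frac{18}{18} + \frac{24}{x{\left(1 \right)}}\right) E{\left(-4 \right)} = 12 \left(\frac{18}{18} + \frac{24}{\frac{1}{2} \cdot 1^{-1}}\right) \frac{1}{12} \left(-4\right) = 12 \left(18 \cdot \frac{1}{18} + \frac{24}{\frac{1}{2} \cdot 1}\right) \left(- \frac{1}{3}\right) = 12 \left(1 + 24 \frac{1}{\frac{1}{2}}\right) \left(- \frac{1}{3}\right) = 12 \left(1 + 24 \cdot 2\right) \left(- \frac{1}{3}\right) = 12 \left(1 + 48\right) \left(- \frac{1}{3}\right) = 12 \cdot 49 \left(- \frac{1}{3}\right) = 588 \left(- \frac{1}{3}\right) = -196$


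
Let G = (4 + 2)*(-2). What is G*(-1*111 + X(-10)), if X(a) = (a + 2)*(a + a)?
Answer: -588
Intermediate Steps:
X(a) = 2*a*(2 + a) (X(a) = (2 + a)*(2*a) = 2*a*(2 + a))
G = -12 (G = 6*(-2) = -12)
G*(-1*111 + X(-10)) = -12*(-1*111 + 2*(-10)*(2 - 10)) = -12*(-111 + 2*(-10)*(-8)) = -12*(-111 + 160) = -12*49 = -588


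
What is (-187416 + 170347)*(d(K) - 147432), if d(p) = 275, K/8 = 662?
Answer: 2511822833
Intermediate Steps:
K = 5296 (K = 8*662 = 5296)
(-187416 + 170347)*(d(K) - 147432) = (-187416 + 170347)*(275 - 147432) = -17069*(-147157) = 2511822833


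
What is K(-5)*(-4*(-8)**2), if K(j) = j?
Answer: 1280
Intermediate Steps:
K(-5)*(-4*(-8)**2) = -(-20)*(-8)**2 = -(-20)*64 = -5*(-256) = 1280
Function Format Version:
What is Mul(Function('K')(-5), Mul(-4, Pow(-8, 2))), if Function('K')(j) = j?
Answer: 1280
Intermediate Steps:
Mul(Function('K')(-5), Mul(-4, Pow(-8, 2))) = Mul(-5, Mul(-4, Pow(-8, 2))) = Mul(-5, Mul(-4, 64)) = Mul(-5, -256) = 1280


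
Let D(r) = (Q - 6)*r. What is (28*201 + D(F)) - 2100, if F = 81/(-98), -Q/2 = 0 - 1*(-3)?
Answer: 173358/49 ≈ 3537.9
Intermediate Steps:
Q = -6 (Q = -2*(0 - 1*(-3)) = -2*(0 + 3) = -2*3 = -6)
F = -81/98 (F = 81*(-1/98) = -81/98 ≈ -0.82653)
D(r) = -12*r (D(r) = (-6 - 6)*r = -12*r)
(28*201 + D(F)) - 2100 = (28*201 - 12*(-81/98)) - 2100 = (5628 + 486/49) - 2100 = 276258/49 - 2100 = 173358/49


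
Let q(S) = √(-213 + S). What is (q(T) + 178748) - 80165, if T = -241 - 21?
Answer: 98583 + 5*I*√19 ≈ 98583.0 + 21.794*I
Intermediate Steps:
T = -262
(q(T) + 178748) - 80165 = (√(-213 - 262) + 178748) - 80165 = (√(-475) + 178748) - 80165 = (5*I*√19 + 178748) - 80165 = (178748 + 5*I*√19) - 80165 = 98583 + 5*I*√19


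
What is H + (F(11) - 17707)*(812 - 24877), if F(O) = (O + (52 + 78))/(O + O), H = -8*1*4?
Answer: 9371223141/22 ≈ 4.2596e+8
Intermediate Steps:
H = -32 (H = -8*4 = -32)
F(O) = (130 + O)/(2*O) (F(O) = (O + 130)/((2*O)) = (130 + O)*(1/(2*O)) = (130 + O)/(2*O))
H + (F(11) - 17707)*(812 - 24877) = -32 + ((1/2)*(130 + 11)/11 - 17707)*(812 - 24877) = -32 + ((1/2)*(1/11)*141 - 17707)*(-24065) = -32 + (141/22 - 17707)*(-24065) = -32 - 389413/22*(-24065) = -32 + 9371223845/22 = 9371223141/22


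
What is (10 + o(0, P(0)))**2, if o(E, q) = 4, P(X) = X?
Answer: 196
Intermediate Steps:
(10 + o(0, P(0)))**2 = (10 + 4)**2 = 14**2 = 196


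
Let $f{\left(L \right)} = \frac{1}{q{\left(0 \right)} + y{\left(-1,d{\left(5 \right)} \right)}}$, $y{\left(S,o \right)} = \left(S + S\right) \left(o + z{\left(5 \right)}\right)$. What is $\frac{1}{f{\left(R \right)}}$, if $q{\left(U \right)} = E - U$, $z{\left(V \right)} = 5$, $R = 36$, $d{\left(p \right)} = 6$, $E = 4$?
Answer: $-18$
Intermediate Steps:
$y{\left(S,o \right)} = 2 S \left(5 + o\right)$ ($y{\left(S,o \right)} = \left(S + S\right) \left(o + 5\right) = 2 S \left(5 + o\right)$)
$q{\left(U \right)} = 4 - U$
$f{\left(L \right)} = - \frac{1}{18}$ ($f{\left(L \right)} = \frac{1}{\left(4 - 0\right) + 2 \left(-1\right) \left(5 + 6\right)} = \frac{1}{\left(4 + 0\right) + 2 \left(-1\right) 11} = \frac{1}{4 - 22} = \frac{1}{-18} = - \frac{1}{18}$)
$\frac{1}{f{\left(R \right)}} = \frac{1}{- \frac{1}{18}} = -18$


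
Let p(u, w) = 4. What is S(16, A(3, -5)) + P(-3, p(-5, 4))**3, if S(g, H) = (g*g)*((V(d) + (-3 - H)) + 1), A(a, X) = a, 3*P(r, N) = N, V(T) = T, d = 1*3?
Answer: -13760/27 ≈ -509.63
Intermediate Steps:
d = 3
P(r, N) = N/3
S(g, H) = g**2*(1 - H) (S(g, H) = (g*g)*((3 + (-3 - H)) + 1) = g**2*(-H + 1) = g**2*(1 - H))
S(16, A(3, -5)) + P(-3, p(-5, 4))**3 = 16**2*(1 - 1*3) + ((1/3)*4)**3 = 256*(1 - 3) + (4/3)**3 = 256*(-2) + 64/27 = -512 + 64/27 = -13760/27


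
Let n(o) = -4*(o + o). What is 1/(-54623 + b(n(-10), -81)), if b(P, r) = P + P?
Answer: -1/54463 ≈ -1.8361e-5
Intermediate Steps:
n(o) = -8*o
b(P, r) = 2*P
1/(-54623 + b(n(-10), -81)) = 1/(-54623 + 2*(-8*(-10))) = 1/(-54623 + 2*80) = 1/(-54623 + 160) = 1/(-54463) = -1/54463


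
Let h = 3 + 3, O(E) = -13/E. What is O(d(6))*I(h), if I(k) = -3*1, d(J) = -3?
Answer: -13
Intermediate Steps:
h = 6
I(k) = -3
O(d(6))*I(h) = -13/(-3)*(-3) = -13*(-1/3)*(-3) = (13/3)*(-3) = -13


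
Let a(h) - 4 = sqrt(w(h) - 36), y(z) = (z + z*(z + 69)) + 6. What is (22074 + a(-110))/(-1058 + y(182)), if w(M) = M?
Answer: 11039/22406 + I*sqrt(146)/44812 ≈ 0.49268 + 0.00026964*I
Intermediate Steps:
y(z) = 6 + z + z*(69 + z) (y(z) = (z + z*(69 + z)) + 6 = 6 + z + z*(69 + z))
a(h) = 4 + sqrt(-36 + h) (a(h) = 4 + sqrt(h - 36) = 4 + sqrt(-36 + h))
(22074 + a(-110))/(-1058 + y(182)) = (22074 + (4 + sqrt(-36 - 110)))/(-1058 + (6 + 182**2 + 70*182)) = (22074 + (4 + sqrt(-146)))/(-1058 + (6 + 33124 + 12740)) = (22074 + (4 + I*sqrt(146)))/(-1058 + 45870) = (22078 + I*sqrt(146))/44812 = (22078 + I*sqrt(146))*(1/44812) = 11039/22406 + I*sqrt(146)/44812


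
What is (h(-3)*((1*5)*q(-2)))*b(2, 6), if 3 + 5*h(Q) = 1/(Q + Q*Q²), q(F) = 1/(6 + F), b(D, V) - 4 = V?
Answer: -91/12 ≈ -7.5833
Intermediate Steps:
b(D, V) = 4 + V
h(Q) = -⅗ + 1/(5*(Q + Q³)) (h(Q) = -⅗ + 1/(5*(Q + Q*Q²)) = -⅗ + 1/(5*(Q + Q³)))
(h(-3)*((1*5)*q(-2)))*b(2, 6) = (((⅕)*(1 - 3*(-3) - 3*(-3)³)/(-3*(1 + (-3)²)))*((1*5)/(6 - 2)))*(4 + 6) = (((⅕)*(-⅓)*(1 + 9 - 3*(-27))/(1 + 9))*(5/4))*10 = (((⅕)*(-⅓)*(1 + 9 + 81)/10)*(5*(¼)))*10 = (((⅕)*(-⅓)*(⅒)*91)*(5/4))*10 = -91/150*5/4*10 = -91/120*10 = -91/12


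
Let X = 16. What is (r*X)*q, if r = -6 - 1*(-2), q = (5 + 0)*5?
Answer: -1600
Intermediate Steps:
q = 25 (q = 5*5 = 25)
r = -4 (r = -6 + 2 = -4)
(r*X)*q = -4*16*25 = -64*25 = -1600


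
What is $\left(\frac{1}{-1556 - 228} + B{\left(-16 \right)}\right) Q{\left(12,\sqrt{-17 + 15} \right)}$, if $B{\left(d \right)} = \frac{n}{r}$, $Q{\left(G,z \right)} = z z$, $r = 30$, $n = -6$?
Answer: $\frac{1789}{4460} \approx 0.40112$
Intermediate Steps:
$Q{\left(G,z \right)} = z^{2}$
$B{\left(d \right)} = - \frac{1}{5}$ ($B{\left(d \right)} = - \frac{6}{30} = \left(-6\right) \frac{1}{30} = - \frac{1}{5}$)
$\left(\frac{1}{-1556 - 228} + B{\left(-16 \right)}\right) Q{\left(12,\sqrt{-17 + 15} \right)} = \left(\frac{1}{-1556 - 228} - \frac{1}{5}\right) \left(\sqrt{-17 + 15}\right)^{2} = \left(\frac{1}{-1784} - \frac{1}{5}\right) \left(\sqrt{-2}\right)^{2} = \left(- \frac{1}{1784} - \frac{1}{5}\right) \left(i \sqrt{2}\right)^{2} = \left(- \frac{1789}{8920}\right) \left(-2\right) = \frac{1789}{4460}$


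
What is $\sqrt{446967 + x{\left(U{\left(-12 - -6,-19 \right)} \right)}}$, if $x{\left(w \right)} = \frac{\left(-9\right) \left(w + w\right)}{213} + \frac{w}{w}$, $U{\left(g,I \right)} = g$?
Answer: $\frac{2 \sqrt{563292061}}{71} \approx 668.56$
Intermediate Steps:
$x{\left(w \right)} = 1 - \frac{6 w}{71}$ ($x{\left(w \right)} = - 9 \cdot 2 w \frac{1}{213} + 1 = - 18 w \frac{1}{213} + 1 = - \frac{6 w}{71} + 1 = 1 - \frac{6 w}{71}$)
$\sqrt{446967 + x{\left(U{\left(-12 - -6,-19 \right)} \right)}} = \sqrt{446967 + \left(1 - \frac{6 \left(-12 - -6\right)}{71}\right)} = \sqrt{446967 + \left(1 - \frac{6 \left(-12 + 6\right)}{71}\right)} = \sqrt{446967 + \left(1 - - \frac{36}{71}\right)} = \sqrt{446967 + \left(1 + \frac{36}{71}\right)} = \sqrt{446967 + \frac{107}{71}} = \sqrt{\frac{31734764}{71}} = \frac{2 \sqrt{563292061}}{71}$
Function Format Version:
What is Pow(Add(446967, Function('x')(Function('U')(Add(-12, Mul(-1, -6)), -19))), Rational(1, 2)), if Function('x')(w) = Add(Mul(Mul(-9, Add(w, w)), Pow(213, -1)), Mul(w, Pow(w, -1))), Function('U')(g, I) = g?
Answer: Mul(Rational(2, 71), Pow(563292061, Rational(1, 2))) ≈ 668.56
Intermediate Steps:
Function('x')(w) = Add(1, Mul(Rational(-6, 71), w)) (Function('x')(w) = Add(Mul(Mul(-9, Mul(2, w)), Rational(1, 213)), 1) = Add(Mul(Mul(-18, w), Rational(1, 213)), 1) = Add(Mul(Rational(-6, 71), w), 1) = Add(1, Mul(Rational(-6, 71), w)))
Pow(Add(446967, Function('x')(Function('U')(Add(-12, Mul(-1, -6)), -19))), Rational(1, 2)) = Pow(Add(446967, Add(1, Mul(Rational(-6, 71), Add(-12, Mul(-1, -6))))), Rational(1, 2)) = Pow(Add(446967, Add(1, Mul(Rational(-6, 71), Add(-12, 6)))), Rational(1, 2)) = Pow(Add(446967, Add(1, Mul(Rational(-6, 71), -6))), Rational(1, 2)) = Pow(Add(446967, Add(1, Rational(36, 71))), Rational(1, 2)) = Pow(Add(446967, Rational(107, 71)), Rational(1, 2)) = Pow(Rational(31734764, 71), Rational(1, 2)) = Mul(Rational(2, 71), Pow(563292061, Rational(1, 2)))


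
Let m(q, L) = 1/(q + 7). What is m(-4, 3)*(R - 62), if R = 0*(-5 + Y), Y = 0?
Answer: -62/3 ≈ -20.667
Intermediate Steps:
m(q, L) = 1/(7 + q)
R = 0 (R = 0*(-5 + 0) = 0*(-5) = 0)
m(-4, 3)*(R - 62) = (0 - 62)/(7 - 4) = -62/3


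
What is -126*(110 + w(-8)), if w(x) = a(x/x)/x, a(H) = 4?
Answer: -13797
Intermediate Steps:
w(x) = 4/x
-126*(110 + w(-8)) = -126*(110 + 4/(-8)) = -126*(110 + 4*(-1/8)) = -126*(110 - 1/2) = -126*219/2 = -13797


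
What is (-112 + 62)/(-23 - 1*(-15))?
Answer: 25/4 ≈ 6.2500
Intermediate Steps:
(-112 + 62)/(-23 - 1*(-15)) = -50/(-23 + 15) = -50/(-8) = -50*(-1/8) = 25/4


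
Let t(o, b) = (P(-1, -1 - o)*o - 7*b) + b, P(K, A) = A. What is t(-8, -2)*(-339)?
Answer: 14916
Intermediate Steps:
t(o, b) = -6*b + o*(-1 - o) (t(o, b) = ((-1 - o)*o - 7*b) + b = (o*(-1 - o) - 7*b) + b = (-7*b + o*(-1 - o)) + b = -6*b + o*(-1 - o))
t(-8, -2)*(-339) = (-6*(-2) - 1*(-8)*(1 - 8))*(-339) = (12 - 1*(-8)*(-7))*(-339) = (12 - 56)*(-339) = -44*(-339) = 14916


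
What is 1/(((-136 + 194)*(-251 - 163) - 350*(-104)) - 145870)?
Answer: -1/133482 ≈ -7.4916e-6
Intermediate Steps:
1/(((-136 + 194)*(-251 - 163) - 350*(-104)) - 145870) = 1/((58*(-414) + 36400) - 145870) = 1/((-24012 + 36400) - 145870) = 1/(12388 - 145870) = 1/(-133482) = -1/133482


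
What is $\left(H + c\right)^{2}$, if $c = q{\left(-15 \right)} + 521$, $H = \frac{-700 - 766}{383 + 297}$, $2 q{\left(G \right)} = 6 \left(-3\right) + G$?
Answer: $\frac{29171615209}{115600} \approx 2.5235 \cdot 10^{5}$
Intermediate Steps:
$q{\left(G \right)} = -9 + \frac{G}{2}$ ($q{\left(G \right)} = \frac{6 \left(-3\right) + G}{2} = \frac{-18 + G}{2} = -9 + \frac{G}{2}$)
$H = - \frac{733}{340}$ ($H = - \frac{1466}{680} = \left(-1466\right) \frac{1}{680} = - \frac{733}{340} \approx -2.1559$)
$c = \frac{1009}{2}$ ($c = \left(-9 + \frac{1}{2} \left(-15\right)\right) + 521 = \left(-9 - \frac{15}{2}\right) + 521 = - \frac{33}{2} + 521 = \frac{1009}{2} \approx 504.5$)
$\left(H + c\right)^{2} = \left(- \frac{733}{340} + \frac{1009}{2}\right)^{2} = \left(\frac{170797}{340}\right)^{2} = \frac{29171615209}{115600}$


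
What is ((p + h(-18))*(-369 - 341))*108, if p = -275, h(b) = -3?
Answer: 21317040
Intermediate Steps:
((p + h(-18))*(-369 - 341))*108 = ((-275 - 3)*(-369 - 341))*108 = -278*(-710)*108 = 197380*108 = 21317040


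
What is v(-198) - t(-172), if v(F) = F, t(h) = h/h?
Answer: -199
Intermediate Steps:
t(h) = 1
v(-198) - t(-172) = -198 - 1*1 = -198 - 1 = -199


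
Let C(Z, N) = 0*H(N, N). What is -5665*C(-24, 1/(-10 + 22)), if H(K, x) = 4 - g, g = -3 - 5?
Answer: 0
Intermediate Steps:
g = -8
H(K, x) = 12 (H(K, x) = 4 - 1*(-8) = 4 + 8 = 12)
C(Z, N) = 0 (C(Z, N) = 0*12 = 0)
-5665*C(-24, 1/(-10 + 22)) = -5665*0 = 0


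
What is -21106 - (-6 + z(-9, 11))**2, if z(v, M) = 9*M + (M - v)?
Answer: -33875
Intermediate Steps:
z(v, M) = -v + 10*M
-21106 - (-6 + z(-9, 11))**2 = -21106 - (-6 + (-1*(-9) + 10*11))**2 = -21106 - (-6 + (9 + 110))**2 = -21106 - (-6 + 119)**2 = -21106 - 1*113**2 = -21106 - 1*12769 = -21106 - 12769 = -33875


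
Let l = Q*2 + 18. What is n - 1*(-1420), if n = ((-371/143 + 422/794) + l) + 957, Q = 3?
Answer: 136190057/56771 ≈ 2398.9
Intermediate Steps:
l = 24 (l = 3*2 + 18 = 6 + 18 = 24)
n = 55575237/56771 (n = ((-371/143 + 422/794) + 24) + 957 = ((-371*1/143 + 422*(1/794)) + 24) + 957 = ((-371/143 + 211/397) + 24) + 957 = (-117114/56771 + 24) + 957 = 1245390/56771 + 957 = 55575237/56771 ≈ 978.94)
n - 1*(-1420) = 55575237/56771 - 1*(-1420) = 55575237/56771 + 1420 = 136190057/56771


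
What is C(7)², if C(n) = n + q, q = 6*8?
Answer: 3025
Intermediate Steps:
q = 48
C(n) = 48 + n (C(n) = n + 48 = 48 + n)
C(7)² = (48 + 7)² = 55² = 3025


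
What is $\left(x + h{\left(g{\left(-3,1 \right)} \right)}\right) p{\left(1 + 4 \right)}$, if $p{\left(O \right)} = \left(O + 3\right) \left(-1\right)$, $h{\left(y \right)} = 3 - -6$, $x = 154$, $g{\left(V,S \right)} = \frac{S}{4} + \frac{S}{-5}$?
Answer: $-1304$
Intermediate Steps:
$g{\left(V,S \right)} = \frac{S}{20}$ ($g{\left(V,S \right)} = S \frac{1}{4} + S \left(- \frac{1}{5}\right) = \frac{S}{4} - \frac{S}{5} = \frac{S}{20}$)
$h{\left(y \right)} = 9$ ($h{\left(y \right)} = 3 + 6 = 9$)
$p{\left(O \right)} = -3 - O$ ($p{\left(O \right)} = \left(3 + O\right) \left(-1\right) = -3 - O$)
$\left(x + h{\left(g{\left(-3,1 \right)} \right)}\right) p{\left(1 + 4 \right)} = \left(154 + 9\right) \left(-3 - \left(1 + 4\right)\right) = 163 \left(-3 - 5\right) = 163 \left(-8\right) = -1304$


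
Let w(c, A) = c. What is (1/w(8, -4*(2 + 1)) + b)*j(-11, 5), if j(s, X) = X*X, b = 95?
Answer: 19025/8 ≈ 2378.1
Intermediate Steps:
j(s, X) = X²
(1/w(8, -4*(2 + 1)) + b)*j(-11, 5) = (1/8 + 95)*5² = (⅛ + 95)*25 = (761/8)*25 = 19025/8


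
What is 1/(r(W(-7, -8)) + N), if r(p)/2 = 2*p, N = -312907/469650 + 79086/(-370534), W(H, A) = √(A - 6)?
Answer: -951432969022009141350/243104253135489816056023 - 30283410452196107610000*I*√14/1701729771948428712392161 ≈ -0.0039137 - 0.066585*I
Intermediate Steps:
W(H, A) = √(-6 + A)
N = -76542711119/87010646550 (N = -312907*1/469650 + 79086*(-1/370534) = -312907/469650 - 39543/185267 = -76542711119/87010646550 ≈ -0.87969)
r(p) = 4*p (r(p) = 2*(2*p) = 4*p)
1/(r(W(-7, -8)) + N) = 1/(4*√(-6 - 8) - 76542711119/87010646550) = 1/(4*√(-14) - 76542711119/87010646550) = 1/(4*(I*√14) - 76542711119/87010646550) = 1/(4*I*√14 - 76542711119/87010646550) = 1/(-76542711119/87010646550 + 4*I*√14)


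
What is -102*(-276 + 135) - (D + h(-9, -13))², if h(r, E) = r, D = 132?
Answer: -747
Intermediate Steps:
-102*(-276 + 135) - (D + h(-9, -13))² = -102*(-276 + 135) - (132 - 9)² = -102*(-141) - 1*123² = 14382 - 1*15129 = 14382 - 15129 = -747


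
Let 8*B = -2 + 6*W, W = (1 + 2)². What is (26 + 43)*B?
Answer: 897/2 ≈ 448.50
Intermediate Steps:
W = 9 (W = 3² = 9)
B = 13/2 (B = (-2 + 6*9)/8 = (-2 + 54)/8 = (⅛)*52 = 13/2 ≈ 6.5000)
(26 + 43)*B = (26 + 43)*(13/2) = 69*(13/2) = 897/2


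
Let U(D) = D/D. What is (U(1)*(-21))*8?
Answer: -168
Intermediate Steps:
U(D) = 1
(U(1)*(-21))*8 = (1*(-21))*8 = -21*8 = -168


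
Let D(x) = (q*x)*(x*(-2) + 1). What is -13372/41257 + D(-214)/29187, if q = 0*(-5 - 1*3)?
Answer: -13372/41257 ≈ -0.32411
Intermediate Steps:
q = 0 (q = 0*(-5 - 3) = 0*(-8) = 0)
D(x) = 0 (D(x) = (0*x)*(x*(-2) + 1) = 0*(-2*x + 1) = 0*(1 - 2*x) = 0)
-13372/41257 + D(-214)/29187 = -13372/41257 + 0/29187 = -13372*1/41257 + 0*(1/29187) = -13372/41257 + 0 = -13372/41257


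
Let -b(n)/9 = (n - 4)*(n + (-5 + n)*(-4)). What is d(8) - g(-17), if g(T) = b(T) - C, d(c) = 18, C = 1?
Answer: -13400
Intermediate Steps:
b(n) = -9*(-4 + n)*(20 - 3*n) (b(n) = -9*(n - 4)*(n + (-5 + n)*(-4)) = -9*(-4 + n)*(n + (20 - 4*n)) = -9*(-4 + n)*(20 - 3*n))
g(T) = 719 - 288*T + 27*T² (g(T) = (720 - 288*T + 27*T²) - 1*1 = (720 - 288*T + 27*T²) - 1 = 719 - 288*T + 27*T²)
d(8) - g(-17) = 18 - (719 - 288*(-17) + 27*(-17)²) = 18 - (719 + 4896 + 27*289) = 18 - (719 + 4896 + 7803) = 18 - 1*13418 = 18 - 13418 = -13400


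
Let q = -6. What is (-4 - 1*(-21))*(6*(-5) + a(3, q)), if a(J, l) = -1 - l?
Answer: -425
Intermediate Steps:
(-4 - 1*(-21))*(6*(-5) + a(3, q)) = (-4 - 1*(-21))*(6*(-5) + (-1 - 1*(-6))) = (-4 + 21)*(-30 + (-1 + 6)) = 17*(-30 + 5) = 17*(-25) = -425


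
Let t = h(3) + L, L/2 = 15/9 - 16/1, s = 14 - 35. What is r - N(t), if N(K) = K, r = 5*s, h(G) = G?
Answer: -238/3 ≈ -79.333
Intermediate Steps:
s = -21
L = -86/3 (L = 2*(15/9 - 16/1) = 2*(15*(⅑) - 16*1) = 2*(5/3 - 16) = 2*(-43/3) = -86/3 ≈ -28.667)
t = -77/3 (t = 3 - 86/3 = -77/3 ≈ -25.667)
r = -105 (r = 5*(-21) = -105)
r - N(t) = -105 - 1*(-77/3) = -105 + 77/3 = -238/3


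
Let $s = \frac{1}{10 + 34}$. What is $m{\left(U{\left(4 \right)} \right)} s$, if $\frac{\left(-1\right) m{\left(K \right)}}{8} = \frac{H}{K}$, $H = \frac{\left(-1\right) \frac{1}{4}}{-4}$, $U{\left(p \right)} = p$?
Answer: $- \frac{1}{352} \approx -0.0028409$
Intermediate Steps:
$H = \frac{1}{16}$ ($H = \left(-1\right) \frac{1}{4} \left(- \frac{1}{4}\right) = \left(- \frac{1}{4}\right) \left(- \frac{1}{4}\right) = \frac{1}{16} \approx 0.0625$)
$s = \frac{1}{44} \approx 0.022727$
$m{\left(K \right)} = - \frac{1}{2 K}$ ($m{\left(K \right)} = - 8 \frac{1}{16 K} = - \frac{1}{2 K}$)
$m{\left(U{\left(4 \right)} \right)} s = - \frac{1}{2 \cdot 4} \cdot \frac{1}{44} = \left(- \frac{1}{2}\right) \frac{1}{4} \cdot \frac{1}{44} = \left(- \frac{1}{8}\right) \frac{1}{44} = - \frac{1}{352}$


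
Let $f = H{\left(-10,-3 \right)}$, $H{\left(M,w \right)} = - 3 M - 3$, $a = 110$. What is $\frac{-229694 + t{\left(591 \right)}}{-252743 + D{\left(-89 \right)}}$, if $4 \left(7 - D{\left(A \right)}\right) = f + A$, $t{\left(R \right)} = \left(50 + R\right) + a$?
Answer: $\frac{457886}{505441} \approx 0.90591$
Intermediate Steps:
$H{\left(M,w \right)} = -3 - 3 M$
$f = 27$ ($f = -3 - -30 = -3 + 30 = 27$)
$t{\left(R \right)} = 160 + R$ ($t{\left(R \right)} = \left(50 + R\right) + 110 = 160 + R$)
$D{\left(A \right)} = \frac{1}{4} - \frac{A}{4}$ ($D{\left(A \right)} = 7 - \frac{27 + A}{4} = 7 - \left(\frac{27}{4} + \frac{A}{4}\right) = \frac{1}{4} - \frac{A}{4}$)
$\frac{-229694 + t{\left(591 \right)}}{-252743 + D{\left(-89 \right)}} = \frac{-229694 + \left(160 + 591\right)}{-252743 + \left(\frac{1}{4} - - \frac{89}{4}\right)} = \frac{-229694 + 751}{-252743 + \left(\frac{1}{4} + \frac{89}{4}\right)} = - \frac{228943}{-252743 + \frac{45}{2}} = - \frac{228943}{- \frac{505441}{2}} = \left(-228943\right) \left(- \frac{2}{505441}\right) = \frac{457886}{505441}$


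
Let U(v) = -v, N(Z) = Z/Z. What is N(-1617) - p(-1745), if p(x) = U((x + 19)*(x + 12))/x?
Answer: -2989413/1745 ≈ -1713.1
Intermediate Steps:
N(Z) = 1
p(x) = -(12 + x)*(19 + x)/x (p(x) = (-(x + 19)*(x + 12))/x = (-(19 + x)*(12 + x))/x = (-(12 + x)*(19 + x))/x = -(12 + x)*(19 + x)/x)
N(-1617) - p(-1745) = 1 - (-31 - 1*(-1745) - 228/(-1745)) = 1 - (-31 + 1745 - 228*(-1/1745)) = 1 - (-31 + 1745 + 228/1745) = 1 - 1*2991158/1745 = 1 - 2991158/1745 = -2989413/1745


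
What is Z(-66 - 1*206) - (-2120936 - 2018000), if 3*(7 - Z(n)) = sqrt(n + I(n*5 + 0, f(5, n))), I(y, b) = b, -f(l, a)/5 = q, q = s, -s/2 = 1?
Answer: 4138943 - I*sqrt(262)/3 ≈ 4.1389e+6 - 5.3955*I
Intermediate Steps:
s = -2 (s = -2*1 = -2)
q = -2
f(l, a) = 10 (f(l, a) = -5*(-2) = 10)
Z(n) = 7 - sqrt(10 + n)/3 (Z(n) = 7 - sqrt(n + 10)/3 = 7 - sqrt(10 + n)/3)
Z(-66 - 1*206) - (-2120936 - 2018000) = (7 - sqrt(10 + (-66 - 1*206))/3) - (-2120936 - 2018000) = (7 - sqrt(10 + (-66 - 206))/3) - 1*(-4138936) = (7 - sqrt(10 - 272)/3) + 4138936 = (7 - I*sqrt(262)/3) + 4138936 = 4138943 - I*sqrt(262)/3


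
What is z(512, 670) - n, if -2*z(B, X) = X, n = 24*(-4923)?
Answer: 117817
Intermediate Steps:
n = -118152
z(B, X) = -X/2
z(512, 670) - n = -1/2*670 - 1*(-118152) = -335 + 118152 = 117817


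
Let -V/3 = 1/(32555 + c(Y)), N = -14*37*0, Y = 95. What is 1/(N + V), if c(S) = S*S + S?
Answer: -41675/3 ≈ -13892.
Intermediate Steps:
N = 0 (N = -518*0 = 0)
c(S) = S + S² (c(S) = S² + S = S + S²)
V = -3/41675 (V = -3/(32555 + 95*(1 + 95)) = -3/(32555 + 95*96) = -3/(32555 + 9120) = -3/41675 ≈ -7.1986e-5)
1/(N + V) = 1/(0 - 3/41675) = 1/(-3/41675) = -41675/3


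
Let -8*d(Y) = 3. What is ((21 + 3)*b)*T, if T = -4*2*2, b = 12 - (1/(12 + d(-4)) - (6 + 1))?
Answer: -225152/31 ≈ -7263.0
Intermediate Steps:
d(Y) = -3/8 (d(Y) = -⅛*3 = -3/8)
b = 1759/93 (b = 12 - (1/(12 - 3/8) - (6 + 1)) = 12 - (1/(93/8) - 1*7) = 12 - (8/93 - 7) = 12 - 1*(-643/93) = 12 + 643/93 = 1759/93 ≈ 18.914)
T = -16 (T = -8*2 = -16)
((21 + 3)*b)*T = ((21 + 3)*(1759/93))*(-16) = (24*(1759/93))*(-16) = (14072/31)*(-16) = -225152/31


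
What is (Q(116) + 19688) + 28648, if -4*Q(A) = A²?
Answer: 44972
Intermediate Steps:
Q(A) = -A²/4
(Q(116) + 19688) + 28648 = (-¼*116² + 19688) + 28648 = (-¼*13456 + 19688) + 28648 = (-3364 + 19688) + 28648 = 16324 + 28648 = 44972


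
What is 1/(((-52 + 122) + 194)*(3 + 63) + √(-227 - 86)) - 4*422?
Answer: (-1688*√313 + 29411711*I)/(√313 - 17424*I) ≈ -1688.0 - 5.7742e-8*I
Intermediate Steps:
1/(((-52 + 122) + 194)*(3 + 63) + √(-227 - 86)) - 4*422 = 1/((70 + 194)*66 + √(-313)) - 1688 = 1/(264*66 + I*√313) - 1688 = 1/(17424 + I*√313) - 1688 = -1688 + 1/(17424 + I*√313)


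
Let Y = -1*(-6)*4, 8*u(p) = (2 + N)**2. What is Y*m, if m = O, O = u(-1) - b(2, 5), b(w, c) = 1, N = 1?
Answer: 3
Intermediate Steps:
u(p) = 9/8 (u(p) = (2 + 1)**2/8 = (1/8)*3**2 = (1/8)*9 = 9/8)
Y = 24 (Y = 6*4 = 24)
O = 1/8 (O = 9/8 - 1*1 = 9/8 - 1 = 1/8 ≈ 0.12500)
m = 1/8 ≈ 0.12500
Y*m = 24*(1/8) = 3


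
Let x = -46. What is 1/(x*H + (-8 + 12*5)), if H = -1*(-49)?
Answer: -1/2202 ≈ -0.00045413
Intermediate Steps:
H = 49
1/(x*H + (-8 + 12*5)) = 1/(-46*49 + (-8 + 12*5)) = 1/(-2254 + (-8 + 60)) = 1/(-2254 + 52) = 1/(-2202) = -1/2202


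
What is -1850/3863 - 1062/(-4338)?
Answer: -217933/930983 ≈ -0.23409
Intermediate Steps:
-1850/3863 - 1062/(-4338) = -1850*1/3863 - 1062*(-1/4338) = -1850/3863 + 59/241 = -217933/930983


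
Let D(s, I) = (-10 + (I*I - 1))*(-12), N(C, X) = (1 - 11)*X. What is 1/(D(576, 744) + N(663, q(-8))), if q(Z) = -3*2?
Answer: -1/6642240 ≈ -1.5055e-7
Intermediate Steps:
q(Z) = -6
N(C, X) = -10*X
D(s, I) = 132 - 12*I**2 (D(s, I) = (-10 + (I**2 - 1))*(-12) = (-10 + (-1 + I**2))*(-12) = (-11 + I**2)*(-12) = 132 - 12*I**2)
1/(D(576, 744) + N(663, q(-8))) = 1/((132 - 12*744**2) - 10*(-6)) = 1/((132 - 12*553536) + 60) = 1/((132 - 6642432) + 60) = 1/(-6642300 + 60) = 1/(-6642240) = -1/6642240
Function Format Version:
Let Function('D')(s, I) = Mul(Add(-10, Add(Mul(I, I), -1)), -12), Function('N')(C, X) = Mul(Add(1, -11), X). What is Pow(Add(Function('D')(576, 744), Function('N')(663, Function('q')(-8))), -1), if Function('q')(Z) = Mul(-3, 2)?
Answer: Rational(-1, 6642240) ≈ -1.5055e-7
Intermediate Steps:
Function('q')(Z) = -6
Function('N')(C, X) = Mul(-10, X)
Function('D')(s, I) = Add(132, Mul(-12, Pow(I, 2))) (Function('D')(s, I) = Mul(Add(-10, Add(Pow(I, 2), -1)), -12) = Mul(Add(-10, Add(-1, Pow(I, 2))), -12) = Mul(Add(-11, Pow(I, 2)), -12) = Add(132, Mul(-12, Pow(I, 2))))
Pow(Add(Function('D')(576, 744), Function('N')(663, Function('q')(-8))), -1) = Pow(Add(Add(132, Mul(-12, Pow(744, 2))), Mul(-10, -6)), -1) = Pow(Add(Add(132, Mul(-12, 553536)), 60), -1) = Pow(Add(Add(132, -6642432), 60), -1) = Pow(Add(-6642300, 60), -1) = Pow(-6642240, -1) = Rational(-1, 6642240)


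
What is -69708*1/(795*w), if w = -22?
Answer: 11618/2915 ≈ 3.9856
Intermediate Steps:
-69708*1/(795*w) = -69708/((-22*795)) = -69708/(-17490) = -69708*(-1/17490) = 11618/2915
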